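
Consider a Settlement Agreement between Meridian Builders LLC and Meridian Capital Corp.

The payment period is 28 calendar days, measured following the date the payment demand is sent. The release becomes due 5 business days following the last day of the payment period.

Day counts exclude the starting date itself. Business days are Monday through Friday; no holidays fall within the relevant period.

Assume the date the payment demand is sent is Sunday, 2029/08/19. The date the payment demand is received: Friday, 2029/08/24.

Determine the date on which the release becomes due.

2029/09/21

The last day of the payment period: 2029/08/19 + 28 days = 2029/09/16.
The date on which the release becomes due: 5 business days after Sunday, 2029/09/16, skipping weekends — Sep 17, Sep 18, Sep 19, Sep 20, Sep 21 — lands on Friday, 2029/09/21.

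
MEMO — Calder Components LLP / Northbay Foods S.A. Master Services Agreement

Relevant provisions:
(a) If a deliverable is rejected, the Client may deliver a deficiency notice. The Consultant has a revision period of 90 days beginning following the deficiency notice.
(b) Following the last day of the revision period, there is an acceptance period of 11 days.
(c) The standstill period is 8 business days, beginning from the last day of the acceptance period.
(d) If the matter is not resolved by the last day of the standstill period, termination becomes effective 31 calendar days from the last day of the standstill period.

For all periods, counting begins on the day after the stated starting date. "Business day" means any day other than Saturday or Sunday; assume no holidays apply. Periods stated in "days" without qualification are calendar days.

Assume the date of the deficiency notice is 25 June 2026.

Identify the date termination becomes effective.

The last day of the revision period: 90 calendar days after 25 June 2026 is 23 September 2026.
The last day of the acceptance period: 11 calendar days after 23 September 2026 is 4 October 2026.
From Sunday, 4 October 2026, 8 business days (Oct 5, Oct 6, Oct 7, Oct 8, Oct 9, Oct 12, Oct 13, Oct 14, skipping weekends) brings us to Wednesday, 14 October 2026, which is the last day of the standstill period.
Adding 31 calendar days to 14 October 2026 gives 14 November 2026, which is the date termination becomes effective.

14 November 2026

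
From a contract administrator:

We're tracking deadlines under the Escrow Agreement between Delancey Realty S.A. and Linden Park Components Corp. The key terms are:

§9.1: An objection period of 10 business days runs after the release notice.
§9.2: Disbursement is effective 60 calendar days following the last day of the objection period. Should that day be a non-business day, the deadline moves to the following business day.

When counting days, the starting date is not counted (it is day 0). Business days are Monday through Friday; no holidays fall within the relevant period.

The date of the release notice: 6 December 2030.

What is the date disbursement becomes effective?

The last day of the objection period: 10 business days after Friday, 6 December 2030, skipping weekends — Dec 9, Dec 10, Dec 11, Dec 12, Dec 13, Dec 16, Dec 17, Dec 18, Dec 19, Dec 20 — lands on Friday, 20 December 2030.
Adding 60 calendar days to 20 December 2030 gives 18 February 2031, which is the date disbursement becomes effective. 18 February 2031 is a Tuesday, so no roll-forward applies.

18 February 2031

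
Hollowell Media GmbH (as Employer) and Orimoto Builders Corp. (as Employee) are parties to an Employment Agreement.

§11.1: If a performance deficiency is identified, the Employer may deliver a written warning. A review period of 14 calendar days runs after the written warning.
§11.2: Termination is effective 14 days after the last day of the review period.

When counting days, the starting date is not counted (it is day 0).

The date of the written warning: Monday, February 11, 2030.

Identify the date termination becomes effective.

Adding 14 calendar days to February 11, 2030 gives February 25, 2030, which is the last day of the review period.
The date termination becomes effective: 14 calendar days after February 25, 2030 is March 11, 2030.

March 11, 2030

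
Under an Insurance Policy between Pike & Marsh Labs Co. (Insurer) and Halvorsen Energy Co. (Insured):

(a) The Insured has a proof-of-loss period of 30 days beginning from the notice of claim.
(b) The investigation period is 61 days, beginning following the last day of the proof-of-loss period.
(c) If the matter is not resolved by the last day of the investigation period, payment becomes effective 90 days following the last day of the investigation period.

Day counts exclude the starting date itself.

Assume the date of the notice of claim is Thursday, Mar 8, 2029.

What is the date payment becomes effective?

Adding 30 calendar days to Mar 8, 2029 gives Apr 7, 2029, which is the last day of the proof-of-loss period.
The last day of the investigation period: 61 calendar days after Apr 7, 2029 is Jun 7, 2029.
Adding 90 calendar days to Jun 7, 2029 gives Sep 5, 2029, which is the date payment becomes effective.

Sep 5, 2029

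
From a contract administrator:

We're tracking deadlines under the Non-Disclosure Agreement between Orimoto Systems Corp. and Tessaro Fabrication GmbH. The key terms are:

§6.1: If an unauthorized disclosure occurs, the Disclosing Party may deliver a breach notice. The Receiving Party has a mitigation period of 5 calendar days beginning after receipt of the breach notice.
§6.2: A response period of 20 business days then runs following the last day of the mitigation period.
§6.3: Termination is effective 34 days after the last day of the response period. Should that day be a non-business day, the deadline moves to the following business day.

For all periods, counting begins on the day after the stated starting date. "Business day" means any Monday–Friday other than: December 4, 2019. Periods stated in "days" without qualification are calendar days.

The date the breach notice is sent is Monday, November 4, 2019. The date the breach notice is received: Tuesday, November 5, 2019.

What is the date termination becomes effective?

January 13, 2020

Adding 5 calendar days to November 5, 2019 gives November 10, 2019, which is the last day of the mitigation period.
From Sunday, November 10, 2019, 20 business days (Nov 11, Nov 12, Nov 13, Nov 14, …, Dec 5, Dec 6, Dec 9, skipping weekends and the listed holiday on Dec 4) brings us to Monday, December 9, 2019, which is the last day of the response period.
The date termination becomes effective: December 9, 2019 + 34 days = January 12, 2020. That falls on a Sunday, so it rolls to the next business day, Monday, January 13, 2020.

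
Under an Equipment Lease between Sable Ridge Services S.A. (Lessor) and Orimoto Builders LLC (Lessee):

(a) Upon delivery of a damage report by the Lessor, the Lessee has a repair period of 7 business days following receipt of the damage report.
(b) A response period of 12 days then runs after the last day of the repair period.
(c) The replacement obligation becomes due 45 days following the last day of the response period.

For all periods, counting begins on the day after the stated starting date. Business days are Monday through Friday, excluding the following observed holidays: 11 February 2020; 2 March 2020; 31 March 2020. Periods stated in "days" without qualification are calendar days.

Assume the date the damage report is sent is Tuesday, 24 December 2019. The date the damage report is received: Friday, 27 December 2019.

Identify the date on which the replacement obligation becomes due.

4 March 2020

The last day of the repair period: 7 business days after Friday, 27 December 2019, skipping weekends — Dec 30, Dec 31, Jan 1, Jan 2, Jan 3, Jan 6, Jan 7 — lands on Tuesday, 7 January 2020.
The last day of the response period: 7 January 2020 + 12 days = 19 January 2020.
The date on which the replacement obligation becomes due: 45 calendar days after 19 January 2020 is 4 March 2020.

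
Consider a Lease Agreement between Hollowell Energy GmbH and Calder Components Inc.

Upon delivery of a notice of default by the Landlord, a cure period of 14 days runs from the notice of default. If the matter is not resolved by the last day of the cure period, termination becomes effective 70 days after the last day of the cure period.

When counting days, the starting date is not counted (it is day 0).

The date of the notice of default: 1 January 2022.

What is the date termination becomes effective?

26 March 2022

The last day of the cure period: 1 January 2022 + 14 days = 15 January 2022.
The date termination becomes effective: 15 January 2022 + 70 days = 26 March 2022.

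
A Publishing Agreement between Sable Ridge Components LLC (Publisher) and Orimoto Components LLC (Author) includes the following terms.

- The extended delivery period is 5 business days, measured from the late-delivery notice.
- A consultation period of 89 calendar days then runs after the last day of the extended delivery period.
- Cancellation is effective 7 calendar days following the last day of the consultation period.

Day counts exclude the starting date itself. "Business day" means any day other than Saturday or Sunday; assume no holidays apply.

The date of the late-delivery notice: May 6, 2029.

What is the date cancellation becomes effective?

The last day of the extended delivery period: counting 5 business days from Sunday, May 6, 2029 (May 7, May 8, May 9, May 10, May 11, skipping weekends) reaches Friday, May 11, 2029.
The last day of the consultation period: 89 calendar days after May 11, 2029 is August 8, 2029.
Adding 7 calendar days to August 8, 2029 gives August 15, 2029, which is the date cancellation becomes effective.

August 15, 2029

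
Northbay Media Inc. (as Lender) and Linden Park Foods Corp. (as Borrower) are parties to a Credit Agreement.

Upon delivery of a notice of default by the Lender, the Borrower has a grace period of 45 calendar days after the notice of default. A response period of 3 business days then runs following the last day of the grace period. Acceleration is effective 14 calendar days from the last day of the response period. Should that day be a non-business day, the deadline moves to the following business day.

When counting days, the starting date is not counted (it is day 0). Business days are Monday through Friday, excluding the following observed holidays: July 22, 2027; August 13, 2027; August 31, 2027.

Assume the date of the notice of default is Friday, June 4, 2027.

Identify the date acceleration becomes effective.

The last day of the grace period: June 4, 2027 + 45 days = July 19, 2027.
The last day of the response period: 3 business days after Monday, July 19, 2027, skipping weekends and the listed holiday on Jul 22 — Jul 20, Jul 21, Jul 23 — lands on Friday, July 23, 2027.
Adding 14 calendar days to July 23, 2027 gives August 6, 2027, which is the date acceleration becomes effective. August 6, 2027 is a Friday and is not a listed holiday, so no roll-forward applies.

August 6, 2027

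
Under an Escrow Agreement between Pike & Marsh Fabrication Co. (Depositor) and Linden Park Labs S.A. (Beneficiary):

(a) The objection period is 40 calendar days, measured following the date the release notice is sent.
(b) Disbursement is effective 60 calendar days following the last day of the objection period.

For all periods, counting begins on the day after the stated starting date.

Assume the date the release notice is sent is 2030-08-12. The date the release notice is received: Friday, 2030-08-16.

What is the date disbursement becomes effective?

2030-11-20

The last day of the objection period: 40 calendar days after 2030-08-12 is 2030-09-21.
The date disbursement becomes effective: 2030-09-21 + 60 days = 2030-11-20.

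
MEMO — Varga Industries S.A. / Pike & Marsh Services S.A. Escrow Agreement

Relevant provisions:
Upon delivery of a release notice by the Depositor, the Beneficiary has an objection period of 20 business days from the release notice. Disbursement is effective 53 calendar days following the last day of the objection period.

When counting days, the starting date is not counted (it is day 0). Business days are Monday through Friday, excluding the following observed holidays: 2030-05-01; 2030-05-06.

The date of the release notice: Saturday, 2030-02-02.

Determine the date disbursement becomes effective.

From Saturday, 2030-02-02, 20 business days (Feb 4, Feb 5, Feb 6, Feb 7, …, Feb 27, Feb 28, Mar 1, skipping weekends) brings us to Friday, 2030-03-01, which is the last day of the objection period.
Adding 53 calendar days to 2030-03-01 gives 2030-04-23, which is the date disbursement becomes effective.

2030-04-23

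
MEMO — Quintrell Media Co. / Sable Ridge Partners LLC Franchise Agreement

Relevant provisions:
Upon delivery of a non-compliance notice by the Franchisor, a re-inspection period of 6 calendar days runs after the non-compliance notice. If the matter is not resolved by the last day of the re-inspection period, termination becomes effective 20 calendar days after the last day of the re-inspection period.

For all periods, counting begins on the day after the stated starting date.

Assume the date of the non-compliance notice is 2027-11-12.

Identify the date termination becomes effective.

2027-12-08

The last day of the re-inspection period: 6 calendar days after 2027-11-12 is 2027-11-18.
The date termination becomes effective: 2027-11-18 + 20 days = 2027-12-08.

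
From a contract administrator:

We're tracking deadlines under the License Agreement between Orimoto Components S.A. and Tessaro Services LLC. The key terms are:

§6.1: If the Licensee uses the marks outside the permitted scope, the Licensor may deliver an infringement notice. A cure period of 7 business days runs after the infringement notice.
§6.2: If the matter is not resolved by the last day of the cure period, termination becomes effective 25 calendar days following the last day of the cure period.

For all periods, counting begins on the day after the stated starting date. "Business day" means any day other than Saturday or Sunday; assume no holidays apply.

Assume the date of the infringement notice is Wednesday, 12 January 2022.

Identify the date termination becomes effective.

The last day of the cure period: counting 7 business days from Wednesday, 12 January 2022 (Jan 13, Jan 14, Jan 17, Jan 18, Jan 19, Jan 20, Jan 21, skipping weekends) reaches Friday, 21 January 2022.
The date termination becomes effective: 21 January 2022 + 25 days = 15 February 2022.

15 February 2022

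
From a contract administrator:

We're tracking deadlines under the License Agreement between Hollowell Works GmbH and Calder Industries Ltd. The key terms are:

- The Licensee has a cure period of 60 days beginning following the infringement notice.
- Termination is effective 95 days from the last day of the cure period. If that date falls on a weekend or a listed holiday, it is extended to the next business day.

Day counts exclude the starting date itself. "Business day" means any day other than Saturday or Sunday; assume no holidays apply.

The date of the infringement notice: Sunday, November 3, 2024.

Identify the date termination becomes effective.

April 7, 2025

Adding 60 calendar days to November 3, 2024 gives January 2, 2025, which is the last day of the cure period.
The date termination becomes effective: January 2, 2025 + 95 days = April 7, 2025. April 7, 2025 is a Monday, so no roll-forward applies.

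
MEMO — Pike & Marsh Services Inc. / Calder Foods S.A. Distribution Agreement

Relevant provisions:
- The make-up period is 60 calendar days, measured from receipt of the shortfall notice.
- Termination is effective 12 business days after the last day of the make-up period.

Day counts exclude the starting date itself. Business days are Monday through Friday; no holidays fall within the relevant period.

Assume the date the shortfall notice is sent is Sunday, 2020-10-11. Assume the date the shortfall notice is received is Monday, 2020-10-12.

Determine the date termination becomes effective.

2020-12-29

The last day of the make-up period: 60 calendar days after 2020-10-12 is 2020-12-11.
The date termination becomes effective: 12 business days after Friday, 2020-12-11, skipping weekends — Dec 14, Dec 15, Dec 16, Dec 17, …, Dec 25, Dec 28, Dec 29 — lands on Tuesday, 2020-12-29.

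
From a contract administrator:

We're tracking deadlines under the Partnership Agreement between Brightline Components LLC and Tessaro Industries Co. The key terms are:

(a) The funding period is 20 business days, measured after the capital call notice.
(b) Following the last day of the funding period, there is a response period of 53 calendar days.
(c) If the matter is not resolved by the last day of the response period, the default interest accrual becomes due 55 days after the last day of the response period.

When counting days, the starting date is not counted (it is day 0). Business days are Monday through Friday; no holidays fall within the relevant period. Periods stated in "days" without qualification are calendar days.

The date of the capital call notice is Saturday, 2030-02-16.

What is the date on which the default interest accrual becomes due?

2030-07-01

The last day of the funding period: counting 20 business days from Saturday, 2030-02-16 (Feb 18, Feb 19, Feb 20, Feb 21, …, Mar 13, Mar 14, Mar 15, skipping weekends) reaches Friday, 2030-03-15.
Adding 53 calendar days to 2030-03-15 gives 2030-05-07, which is the last day of the response period.
The date on which the default interest accrual becomes due: 55 calendar days after 2030-05-07 is 2030-07-01.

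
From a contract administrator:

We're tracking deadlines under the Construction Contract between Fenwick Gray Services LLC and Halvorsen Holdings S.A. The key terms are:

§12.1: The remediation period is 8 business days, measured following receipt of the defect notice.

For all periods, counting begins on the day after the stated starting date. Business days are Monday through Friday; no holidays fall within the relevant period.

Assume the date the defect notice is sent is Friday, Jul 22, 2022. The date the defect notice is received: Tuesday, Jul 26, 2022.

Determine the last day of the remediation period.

Aug 5, 2022

The last day of the remediation period: 8 business days after Tuesday, Jul 26, 2022, skipping weekends — Jul 27, Jul 28, Jul 29, Aug 1, Aug 2, Aug 3, Aug 4, Aug 5 — lands on Friday, Aug 5, 2022.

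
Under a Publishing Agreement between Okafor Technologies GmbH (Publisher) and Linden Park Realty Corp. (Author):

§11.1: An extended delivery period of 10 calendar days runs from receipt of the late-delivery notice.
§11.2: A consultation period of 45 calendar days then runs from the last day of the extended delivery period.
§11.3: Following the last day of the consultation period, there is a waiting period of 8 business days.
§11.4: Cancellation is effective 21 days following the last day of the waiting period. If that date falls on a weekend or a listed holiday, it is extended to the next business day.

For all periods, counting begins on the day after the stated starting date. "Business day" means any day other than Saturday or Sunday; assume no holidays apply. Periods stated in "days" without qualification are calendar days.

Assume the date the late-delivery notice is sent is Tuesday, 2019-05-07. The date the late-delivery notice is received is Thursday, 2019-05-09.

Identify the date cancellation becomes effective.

The last day of the extended delivery period: 2019-05-09 + 10 days = 2019-05-19.
The last day of the consultation period: 2019-05-19 + 45 days = 2019-07-03.
From Wednesday, 2019-07-03, 8 business days (Jul 4, Jul 5, Jul 8, Jul 9, Jul 10, Jul 11, Jul 12, Jul 15, skipping weekends) brings us to Monday, 2019-07-15, which is the last day of the waiting period.
The date cancellation becomes effective: 2019-07-15 + 21 days = 2019-08-05. 2019-08-05 is a Monday, so no roll-forward applies.

2019-08-05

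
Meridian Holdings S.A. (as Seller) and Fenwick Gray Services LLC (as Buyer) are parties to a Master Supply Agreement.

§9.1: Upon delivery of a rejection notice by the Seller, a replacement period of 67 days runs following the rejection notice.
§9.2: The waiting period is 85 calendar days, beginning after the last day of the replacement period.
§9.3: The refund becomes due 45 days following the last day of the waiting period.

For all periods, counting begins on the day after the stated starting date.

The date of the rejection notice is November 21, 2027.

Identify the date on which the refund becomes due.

June 5, 2028

The last day of the replacement period: 67 calendar days after November 21, 2027 is January 27, 2028.
Adding 85 calendar days to January 27, 2028 gives April 21, 2028, which is the last day of the waiting period.
Adding 45 calendar days to April 21, 2028 gives June 5, 2028, which is the date on which the refund becomes due.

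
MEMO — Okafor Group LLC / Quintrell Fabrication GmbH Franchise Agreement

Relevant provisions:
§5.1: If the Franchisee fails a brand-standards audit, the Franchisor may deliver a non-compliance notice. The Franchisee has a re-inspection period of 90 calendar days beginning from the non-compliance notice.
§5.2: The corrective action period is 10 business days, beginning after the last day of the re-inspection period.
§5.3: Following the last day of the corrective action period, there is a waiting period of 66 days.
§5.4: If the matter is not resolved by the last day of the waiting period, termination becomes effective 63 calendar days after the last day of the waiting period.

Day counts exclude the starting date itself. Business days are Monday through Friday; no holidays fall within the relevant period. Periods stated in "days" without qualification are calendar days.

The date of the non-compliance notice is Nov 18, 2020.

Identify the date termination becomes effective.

The last day of the re-inspection period: Nov 18, 2020 + 90 days = Feb 16, 2021.
The last day of the corrective action period: 10 business days after Tuesday, Feb 16, 2021, skipping weekends — Feb 17, Feb 18, Feb 19, Feb 22, Feb 23, Feb 24, Feb 25, Feb 26, Mar 1, Mar 2 — lands on Tuesday, Mar 2, 2021.
Adding 66 calendar days to Mar 2, 2021 gives May 7, 2021, which is the last day of the waiting period.
The date termination becomes effective: 63 calendar days after May 7, 2021 is Jul 9, 2021.

Jul 9, 2021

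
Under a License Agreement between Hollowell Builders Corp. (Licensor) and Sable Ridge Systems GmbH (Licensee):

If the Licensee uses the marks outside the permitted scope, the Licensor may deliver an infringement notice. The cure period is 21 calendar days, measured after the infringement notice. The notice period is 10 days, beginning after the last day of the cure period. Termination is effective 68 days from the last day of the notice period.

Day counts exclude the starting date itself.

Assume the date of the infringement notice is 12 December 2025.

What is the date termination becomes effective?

21 March 2026

Adding 21 calendar days to 12 December 2025 gives 2 January 2026, which is the last day of the cure period.
The last day of the notice period: 10 calendar days after 2 January 2026 is 12 January 2026.
The date termination becomes effective: 68 calendar days after 12 January 2026 is 21 March 2026.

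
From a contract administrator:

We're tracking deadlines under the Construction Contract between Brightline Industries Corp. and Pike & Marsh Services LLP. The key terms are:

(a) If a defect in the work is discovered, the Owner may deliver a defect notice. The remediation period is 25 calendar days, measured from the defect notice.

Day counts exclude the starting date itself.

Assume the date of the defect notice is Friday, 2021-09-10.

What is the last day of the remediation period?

2021-10-05

The last day of the remediation period: 2021-09-10 + 25 days = 2021-10-05.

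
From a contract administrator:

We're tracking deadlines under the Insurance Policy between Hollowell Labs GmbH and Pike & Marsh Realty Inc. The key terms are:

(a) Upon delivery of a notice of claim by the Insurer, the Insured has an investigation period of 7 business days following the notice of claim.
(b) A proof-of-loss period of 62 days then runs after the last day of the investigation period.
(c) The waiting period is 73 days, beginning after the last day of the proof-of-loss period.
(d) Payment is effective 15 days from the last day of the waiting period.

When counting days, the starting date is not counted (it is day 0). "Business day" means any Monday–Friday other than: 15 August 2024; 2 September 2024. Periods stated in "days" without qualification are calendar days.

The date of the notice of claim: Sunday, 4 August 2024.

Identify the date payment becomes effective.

10 January 2025

From Sunday, 4 August 2024, 7 business days (Aug 5, Aug 6, Aug 7, Aug 8, Aug 9, Aug 12, Aug 13, skipping weekends) brings us to Tuesday, 13 August 2024, which is the last day of the investigation period.
Adding 62 calendar days to 13 August 2024 gives 14 October 2024, which is the last day of the proof-of-loss period.
The last day of the waiting period: 73 calendar days after 14 October 2024 is 26 December 2024.
The date payment becomes effective: 15 calendar days after 26 December 2024 is 10 January 2025.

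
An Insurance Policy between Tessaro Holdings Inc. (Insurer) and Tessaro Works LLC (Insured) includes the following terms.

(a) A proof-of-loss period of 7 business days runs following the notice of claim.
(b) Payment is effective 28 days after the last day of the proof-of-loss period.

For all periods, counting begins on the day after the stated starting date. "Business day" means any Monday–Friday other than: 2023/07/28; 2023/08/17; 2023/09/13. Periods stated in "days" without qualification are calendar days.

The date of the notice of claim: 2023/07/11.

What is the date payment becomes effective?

2023/08/17

The last day of the proof-of-loss period: 7 business days after Tuesday, 2023/07/11, skipping weekends — Jul 12, Jul 13, Jul 14, Jul 17, Jul 18, Jul 19, Jul 20 — lands on Thursday, 2023/07/20.
The date payment becomes effective: 2023/07/20 + 28 days = 2023/08/17.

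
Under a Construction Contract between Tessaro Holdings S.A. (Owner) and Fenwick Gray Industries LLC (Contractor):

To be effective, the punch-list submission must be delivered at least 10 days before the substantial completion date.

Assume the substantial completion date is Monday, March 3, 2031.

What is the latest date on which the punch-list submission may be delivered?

Counting back 10 calendar days from March 3, 2031 gives February 21, 2031.

February 21, 2031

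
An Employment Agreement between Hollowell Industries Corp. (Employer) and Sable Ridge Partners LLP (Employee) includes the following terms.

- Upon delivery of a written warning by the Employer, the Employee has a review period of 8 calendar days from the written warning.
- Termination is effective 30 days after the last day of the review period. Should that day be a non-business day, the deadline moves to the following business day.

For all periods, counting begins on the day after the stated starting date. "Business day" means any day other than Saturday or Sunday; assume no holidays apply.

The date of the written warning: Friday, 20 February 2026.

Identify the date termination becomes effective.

30 March 2026

The last day of the review period: 20 February 2026 + 8 days = 28 February 2026.
The date termination becomes effective: 28 February 2026 + 30 days = 30 March 2026. 30 March 2026 is a Monday, so no roll-forward applies.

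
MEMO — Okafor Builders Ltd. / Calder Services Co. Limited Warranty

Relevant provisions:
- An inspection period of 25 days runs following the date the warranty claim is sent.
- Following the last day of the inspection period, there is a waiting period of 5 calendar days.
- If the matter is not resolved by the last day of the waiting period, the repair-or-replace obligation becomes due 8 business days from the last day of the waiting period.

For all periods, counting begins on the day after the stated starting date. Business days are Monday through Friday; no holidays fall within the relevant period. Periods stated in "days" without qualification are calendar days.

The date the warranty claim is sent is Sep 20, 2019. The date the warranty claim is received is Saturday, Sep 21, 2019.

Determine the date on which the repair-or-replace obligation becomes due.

Oct 30, 2019

The last day of the inspection period: Sep 20, 2019 + 25 days = Oct 15, 2019.
Adding 5 calendar days to Oct 15, 2019 gives Oct 20, 2019, which is the last day of the waiting period.
The date on which the repair-or-replace obligation becomes due: 8 business days after Sunday, Oct 20, 2019, skipping weekends — Oct 21, Oct 22, Oct 23, Oct 24, Oct 25, Oct 28, Oct 29, Oct 30 — lands on Wednesday, Oct 30, 2019.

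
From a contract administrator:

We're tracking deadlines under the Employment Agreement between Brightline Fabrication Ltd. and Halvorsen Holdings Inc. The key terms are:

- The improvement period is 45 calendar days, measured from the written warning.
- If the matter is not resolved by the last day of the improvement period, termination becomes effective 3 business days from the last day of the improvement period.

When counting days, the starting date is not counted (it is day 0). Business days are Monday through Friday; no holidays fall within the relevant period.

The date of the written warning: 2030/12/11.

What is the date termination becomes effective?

2031/01/29

Adding 45 calendar days to 2030/12/11 gives 2031/01/25, which is the last day of the improvement period.
The date termination becomes effective: 3 business days after Saturday, 2031/01/25, skipping weekends — Jan 27, Jan 28, Jan 29 — lands on Wednesday, 2031/01/29.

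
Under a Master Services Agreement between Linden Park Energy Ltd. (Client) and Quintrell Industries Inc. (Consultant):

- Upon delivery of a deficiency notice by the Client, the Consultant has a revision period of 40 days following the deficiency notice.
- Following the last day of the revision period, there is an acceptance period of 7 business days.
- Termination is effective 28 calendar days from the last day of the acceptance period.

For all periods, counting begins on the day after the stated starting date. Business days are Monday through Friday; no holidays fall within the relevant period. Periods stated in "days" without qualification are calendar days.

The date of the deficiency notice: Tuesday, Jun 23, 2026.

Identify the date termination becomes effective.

The last day of the revision period: Jun 23, 2026 + 40 days = Aug 2, 2026.
The last day of the acceptance period: counting 7 business days from Sunday, Aug 2, 2026 (Aug 3, Aug 4, Aug 5, Aug 6, Aug 7, Aug 10, Aug 11, skipping weekends) reaches Tuesday, Aug 11, 2026.
The date termination becomes effective: 28 calendar days after Aug 11, 2026 is Sep 8, 2026.

Sep 8, 2026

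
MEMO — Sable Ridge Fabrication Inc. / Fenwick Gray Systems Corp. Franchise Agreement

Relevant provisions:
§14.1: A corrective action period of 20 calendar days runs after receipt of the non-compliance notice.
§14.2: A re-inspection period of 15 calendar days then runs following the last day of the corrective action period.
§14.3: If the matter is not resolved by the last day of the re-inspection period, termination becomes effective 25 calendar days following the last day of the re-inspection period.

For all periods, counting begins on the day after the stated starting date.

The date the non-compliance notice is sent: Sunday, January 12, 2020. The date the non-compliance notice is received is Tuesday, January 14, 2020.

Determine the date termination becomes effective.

March 14, 2020

Adding 20 calendar days to January 14, 2020 gives February 3, 2020, which is the last day of the corrective action period.
The last day of the re-inspection period: 15 calendar days after February 3, 2020 is February 18, 2020.
Adding 25 calendar days to February 18, 2020 gives March 14, 2020, which is the date termination becomes effective.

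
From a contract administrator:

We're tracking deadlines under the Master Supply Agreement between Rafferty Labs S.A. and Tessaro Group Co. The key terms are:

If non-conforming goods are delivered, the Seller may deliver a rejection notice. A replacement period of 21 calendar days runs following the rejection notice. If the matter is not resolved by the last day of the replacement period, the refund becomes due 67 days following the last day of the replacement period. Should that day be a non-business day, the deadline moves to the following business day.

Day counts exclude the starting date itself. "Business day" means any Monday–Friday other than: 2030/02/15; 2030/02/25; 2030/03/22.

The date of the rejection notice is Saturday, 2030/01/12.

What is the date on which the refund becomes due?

2030/04/10

The last day of the replacement period: 21 calendar days after 2030/01/12 is 2030/02/02.
The date on which the refund becomes due: 2030/02/02 + 67 days = 2030/04/10. 2030/04/10 is a Wednesday and is not a listed holiday, so no roll-forward applies.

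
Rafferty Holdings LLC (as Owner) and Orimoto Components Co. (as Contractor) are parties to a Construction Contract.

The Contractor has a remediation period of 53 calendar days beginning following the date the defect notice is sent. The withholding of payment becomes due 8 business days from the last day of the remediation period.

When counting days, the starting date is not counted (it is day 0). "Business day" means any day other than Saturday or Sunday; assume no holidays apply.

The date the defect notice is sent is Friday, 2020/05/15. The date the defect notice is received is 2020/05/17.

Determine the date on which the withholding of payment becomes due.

The last day of the remediation period: 2020/05/15 + 53 days = 2020/07/07.
The date on which the withholding of payment becomes due: counting 8 business days from Tuesday, 2020/07/07 (Jul 8, Jul 9, Jul 10, Jul 13, Jul 14, Jul 15, Jul 16, Jul 17, skipping weekends) reaches Friday, 2020/07/17.

2020/07/17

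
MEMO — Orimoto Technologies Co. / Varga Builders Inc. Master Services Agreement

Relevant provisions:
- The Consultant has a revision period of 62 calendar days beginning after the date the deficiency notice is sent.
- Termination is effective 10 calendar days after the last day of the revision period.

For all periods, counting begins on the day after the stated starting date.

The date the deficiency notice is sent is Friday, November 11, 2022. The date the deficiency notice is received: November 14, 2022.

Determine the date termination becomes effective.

January 22, 2023

The last day of the revision period: 62 calendar days after November 11, 2022 is January 12, 2023.
The date termination becomes effective: 10 calendar days after January 12, 2023 is January 22, 2023.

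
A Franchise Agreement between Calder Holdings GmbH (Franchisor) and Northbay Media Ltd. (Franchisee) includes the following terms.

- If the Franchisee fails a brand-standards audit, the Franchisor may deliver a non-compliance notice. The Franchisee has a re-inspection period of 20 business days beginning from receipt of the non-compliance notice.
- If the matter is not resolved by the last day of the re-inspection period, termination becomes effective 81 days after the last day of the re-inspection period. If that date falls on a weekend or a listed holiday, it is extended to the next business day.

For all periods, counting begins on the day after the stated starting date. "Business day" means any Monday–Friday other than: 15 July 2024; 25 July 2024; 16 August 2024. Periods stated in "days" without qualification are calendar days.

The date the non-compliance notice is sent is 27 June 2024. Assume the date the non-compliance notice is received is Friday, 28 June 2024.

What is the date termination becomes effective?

The last day of the re-inspection period: 20 business days after Friday, 28 June 2024, skipping weekends and the listed holidays on Jul 15, Jul 25 — Jul 1, Jul 2, Jul 3, Jul 4, …, Jul 26, Jul 29, Jul 30 — lands on Tuesday, 30 July 2024.
Adding 81 calendar days to 30 July 2024 gives 19 October 2024, which is the date termination becomes effective. That falls on a Saturday, so it rolls to the next business day, Monday, 21 October 2024.

21 October 2024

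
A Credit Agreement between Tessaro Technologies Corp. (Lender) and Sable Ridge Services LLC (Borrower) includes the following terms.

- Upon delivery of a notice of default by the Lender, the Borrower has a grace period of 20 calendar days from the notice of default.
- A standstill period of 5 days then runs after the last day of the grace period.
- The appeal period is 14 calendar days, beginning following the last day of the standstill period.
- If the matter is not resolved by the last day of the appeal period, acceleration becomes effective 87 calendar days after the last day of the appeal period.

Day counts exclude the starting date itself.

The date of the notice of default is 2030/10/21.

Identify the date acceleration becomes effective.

Adding 20 calendar days to 2030/10/21 gives 2030/11/10, which is the last day of the grace period.
Adding 5 calendar days to 2030/11/10 gives 2030/11/15, which is the last day of the standstill period.
The last day of the appeal period: 2030/11/15 + 14 days = 2030/11/29.
The date acceleration becomes effective: 87 calendar days after 2030/11/29 is 2031/02/24.

2031/02/24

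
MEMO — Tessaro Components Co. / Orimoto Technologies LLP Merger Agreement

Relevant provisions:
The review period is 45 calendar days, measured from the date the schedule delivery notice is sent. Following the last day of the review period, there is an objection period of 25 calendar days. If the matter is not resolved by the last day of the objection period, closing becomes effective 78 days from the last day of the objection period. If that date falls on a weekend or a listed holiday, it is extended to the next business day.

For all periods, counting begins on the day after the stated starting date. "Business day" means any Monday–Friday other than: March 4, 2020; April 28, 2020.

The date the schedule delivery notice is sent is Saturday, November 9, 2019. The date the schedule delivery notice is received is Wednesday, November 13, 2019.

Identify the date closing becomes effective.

Adding 45 calendar days to November 9, 2019 gives December 24, 2019, which is the last day of the review period.
The last day of the objection period: December 24, 2019 + 25 days = January 18, 2020.
The date closing becomes effective: 78 calendar days after January 18, 2020 is April 5, 2020. That falls on a Sunday, so it rolls to the next business day, Monday, April 6, 2020.

April 6, 2020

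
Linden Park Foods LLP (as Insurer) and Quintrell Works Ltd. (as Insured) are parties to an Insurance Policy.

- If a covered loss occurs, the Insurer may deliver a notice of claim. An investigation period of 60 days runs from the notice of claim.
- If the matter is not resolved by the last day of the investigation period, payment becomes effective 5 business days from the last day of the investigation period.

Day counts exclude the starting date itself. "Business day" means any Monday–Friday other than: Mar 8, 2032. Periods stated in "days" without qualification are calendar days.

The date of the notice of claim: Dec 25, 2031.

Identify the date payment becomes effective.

Mar 1, 2032

The last day of the investigation period: 60 calendar days after Dec 25, 2031 is Feb 23, 2032.
The date payment becomes effective: 5 business days after Monday, Feb 23, 2032, skipping weekends — Feb 24, Feb 25, Feb 26, Feb 27, Mar 1 — lands on Monday, Mar 1, 2032.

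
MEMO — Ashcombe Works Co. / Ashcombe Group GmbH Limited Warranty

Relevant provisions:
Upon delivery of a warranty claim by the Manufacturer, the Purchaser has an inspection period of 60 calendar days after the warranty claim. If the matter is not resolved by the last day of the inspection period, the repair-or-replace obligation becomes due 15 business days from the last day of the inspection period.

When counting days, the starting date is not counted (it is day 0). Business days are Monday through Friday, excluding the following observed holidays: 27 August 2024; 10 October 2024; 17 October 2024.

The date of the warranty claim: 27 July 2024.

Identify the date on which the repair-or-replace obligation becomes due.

18 October 2024

The last day of the inspection period: 60 calendar days after 27 July 2024 is 25 September 2024.
The date on which the repair-or-replace obligation becomes due: 15 business days after Wednesday, 25 September 2024, skipping weekends and the listed holidays on Oct 10, Oct 17 — Sep 26, Sep 27, Sep 30, Oct 1, …, Oct 15, Oct 16, Oct 18 — lands on Friday, 18 October 2024.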